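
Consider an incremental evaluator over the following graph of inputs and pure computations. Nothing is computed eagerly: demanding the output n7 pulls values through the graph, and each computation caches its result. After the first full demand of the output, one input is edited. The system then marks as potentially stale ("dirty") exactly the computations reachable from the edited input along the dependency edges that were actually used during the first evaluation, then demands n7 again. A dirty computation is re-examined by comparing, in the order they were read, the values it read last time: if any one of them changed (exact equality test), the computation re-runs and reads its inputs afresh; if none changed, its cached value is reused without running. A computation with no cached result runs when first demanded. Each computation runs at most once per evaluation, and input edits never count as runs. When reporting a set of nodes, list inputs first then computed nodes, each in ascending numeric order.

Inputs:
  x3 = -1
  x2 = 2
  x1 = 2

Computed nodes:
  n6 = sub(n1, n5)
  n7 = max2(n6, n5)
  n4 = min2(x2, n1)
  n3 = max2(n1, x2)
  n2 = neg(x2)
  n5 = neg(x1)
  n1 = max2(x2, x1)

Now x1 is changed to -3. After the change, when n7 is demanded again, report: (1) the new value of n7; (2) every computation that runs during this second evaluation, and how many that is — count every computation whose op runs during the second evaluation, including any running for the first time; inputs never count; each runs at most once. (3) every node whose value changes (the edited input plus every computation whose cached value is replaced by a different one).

n7 now evaluates to 3.
Run set: n1, n5, n6, n7 (4 run).
Changed values: x1, n5, n6, n7.

Initial pass — values computed on the first demand:
  n1 = max2(2, 2) = 2
  n5 = neg(2) = -2
  n6 = sub(2, -2) = 4
  n7 = max2(4, -2) = 4

Second demand — change propagation:
  n1: re-runs because x1 2->-3; new result 2 (unchanged).
  n5: re-runs because x1 2->-3; new result 3.
  n6: re-runs because n5 -2->3; new result -1.
  n7: re-runs because n6 4->-1; n5 -2->3; new result 3.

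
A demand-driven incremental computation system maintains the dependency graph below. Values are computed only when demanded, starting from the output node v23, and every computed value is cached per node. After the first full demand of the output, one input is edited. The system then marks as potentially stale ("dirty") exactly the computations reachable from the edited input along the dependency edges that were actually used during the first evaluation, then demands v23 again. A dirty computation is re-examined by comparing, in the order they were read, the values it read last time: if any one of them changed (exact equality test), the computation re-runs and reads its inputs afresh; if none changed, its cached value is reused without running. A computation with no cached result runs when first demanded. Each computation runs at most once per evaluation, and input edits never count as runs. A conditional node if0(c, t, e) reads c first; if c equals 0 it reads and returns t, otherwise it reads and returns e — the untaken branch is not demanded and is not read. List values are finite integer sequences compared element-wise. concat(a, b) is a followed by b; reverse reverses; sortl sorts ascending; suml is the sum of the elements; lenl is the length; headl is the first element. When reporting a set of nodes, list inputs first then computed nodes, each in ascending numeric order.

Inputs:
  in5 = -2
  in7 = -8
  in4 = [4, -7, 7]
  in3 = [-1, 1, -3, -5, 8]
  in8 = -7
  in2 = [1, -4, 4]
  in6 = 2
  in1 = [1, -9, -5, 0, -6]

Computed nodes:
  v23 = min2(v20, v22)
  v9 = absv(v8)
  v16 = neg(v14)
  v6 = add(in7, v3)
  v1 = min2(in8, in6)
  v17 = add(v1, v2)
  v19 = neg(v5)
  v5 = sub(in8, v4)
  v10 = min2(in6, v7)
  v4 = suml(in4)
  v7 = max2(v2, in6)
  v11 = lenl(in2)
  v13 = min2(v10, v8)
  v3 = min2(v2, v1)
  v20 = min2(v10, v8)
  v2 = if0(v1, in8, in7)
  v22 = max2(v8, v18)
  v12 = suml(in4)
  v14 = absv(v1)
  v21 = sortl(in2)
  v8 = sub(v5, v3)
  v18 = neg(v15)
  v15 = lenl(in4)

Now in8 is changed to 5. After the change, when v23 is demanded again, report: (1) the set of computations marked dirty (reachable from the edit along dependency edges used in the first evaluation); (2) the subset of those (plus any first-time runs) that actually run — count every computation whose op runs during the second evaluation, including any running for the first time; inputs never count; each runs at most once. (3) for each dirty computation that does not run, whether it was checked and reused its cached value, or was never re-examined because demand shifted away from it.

First evaluation (everything demanded from the output):
  v1 = min2(-7, 2) = -7
  v2 = if0(v1=-7 -> else branch in7) = -8
  v3 = min2(-8, -7) = -8
  v4 = suml([4, -7, 7]) = 4
  v5 = sub(-7, 4) = -11
  v7 = max2(-8, 2) = 2
  v8 = sub(-11, -8) = -3
  v10 = min2(2, 2) = 2
  v15 = lenl([4, -7, 7]) = 3
  v18 = neg(3) = -3
  v20 = min2(2, -3) = -3
  v22 = max2(-3, -3) = -3
  v23 = min2(-3, -3) = -3

Propagation after the edit:
  v1: runs — in8 -7->5; result 2.
  v2: runs — v1 -7->2; result -8 (same value as before).
  v3: runs — v1 -7->2; result -8 (same value as before).
  v5: runs — in8 -7->5; result 1.
  v7: checked — values it read are unchanged (v2 unchanged, in6 unchanged); reused cached 2 without running.
  v8: runs — v5 -11->1; result 9.
  v10: checked — values it read are unchanged (in6 unchanged, v7 unchanged); reused cached 2 without running.
  v20: runs — v8 -3->9; result 2.
  v22: runs — v8 -3->9; result 9.
  v23: runs — v20 -3->2; v22 -3->9; result 2.

Key observation: the cutoff stops propagation at v7 — its inputs' values are unchanged, so it reuses its cache.

Marked dirty: v1, v2, v3, v5, v7, v8, v10, v20, v22, v23.
Computations that run: v1, v2, v3, v5, v8, v20, v22, v23 — 8 in total.
Checked but reused from cache: v7, v10.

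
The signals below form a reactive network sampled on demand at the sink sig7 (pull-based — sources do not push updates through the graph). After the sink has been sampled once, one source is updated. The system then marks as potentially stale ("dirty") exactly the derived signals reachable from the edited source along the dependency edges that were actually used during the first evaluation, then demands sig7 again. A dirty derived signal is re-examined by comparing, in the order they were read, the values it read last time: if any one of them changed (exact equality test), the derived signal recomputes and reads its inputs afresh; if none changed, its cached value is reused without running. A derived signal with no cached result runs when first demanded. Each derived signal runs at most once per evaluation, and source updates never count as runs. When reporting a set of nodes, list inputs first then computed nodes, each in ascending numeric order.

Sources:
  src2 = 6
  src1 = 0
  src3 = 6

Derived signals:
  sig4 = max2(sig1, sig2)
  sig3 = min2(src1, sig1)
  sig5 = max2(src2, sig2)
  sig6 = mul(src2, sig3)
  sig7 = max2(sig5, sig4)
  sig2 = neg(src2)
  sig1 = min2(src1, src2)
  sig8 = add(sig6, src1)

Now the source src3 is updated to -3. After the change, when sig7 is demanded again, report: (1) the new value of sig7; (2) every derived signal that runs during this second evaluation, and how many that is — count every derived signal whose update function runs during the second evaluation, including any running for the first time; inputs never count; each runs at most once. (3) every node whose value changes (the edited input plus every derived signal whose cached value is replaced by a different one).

Initial pass — values computed on the first demand:
  sig1 = min2(0, 6) = 0
  sig2 = neg(6) = -6
  sig4 = max2(0, -6) = 0
  sig5 = max2(6, -6) = 6
  sig7 = max2(6, 0) = 6

Second demand — change propagation:
  no demanded computation ever read src3, so the edit dirties nothing and nothing runs.

The important point: nothing the output needs ever reads src3, so the edit is invisible to it.

sig7 now evaluates to 6.
Run set: none (0 run).
Changed values: src3.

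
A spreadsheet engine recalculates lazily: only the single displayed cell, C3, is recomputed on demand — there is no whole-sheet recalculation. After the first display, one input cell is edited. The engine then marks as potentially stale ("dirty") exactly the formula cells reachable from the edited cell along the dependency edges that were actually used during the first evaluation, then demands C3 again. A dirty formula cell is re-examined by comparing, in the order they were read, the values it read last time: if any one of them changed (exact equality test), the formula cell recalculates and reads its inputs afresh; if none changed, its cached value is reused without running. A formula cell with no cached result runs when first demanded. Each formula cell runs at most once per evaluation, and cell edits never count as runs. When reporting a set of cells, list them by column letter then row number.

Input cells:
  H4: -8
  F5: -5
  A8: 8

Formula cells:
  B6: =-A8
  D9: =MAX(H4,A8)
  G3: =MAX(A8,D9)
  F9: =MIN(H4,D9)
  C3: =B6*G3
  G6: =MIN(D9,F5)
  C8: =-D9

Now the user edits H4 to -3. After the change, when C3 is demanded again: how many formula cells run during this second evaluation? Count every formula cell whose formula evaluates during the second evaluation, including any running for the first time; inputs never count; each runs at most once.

First evaluation (everything demanded from the output):
  B6 = -(8) = -8
  D9 = MAX(-8, 8) = 8
  G3 = MAX(8, 8) = 8
  C3 = -8 * 8 = -64

Propagation after the edit:
  D9: runs — H4 -8->-3; result 8 (same value as before).
  G3: checked — values it read are unchanged (A8 unchanged, D9 unchanged); reused cached 8 without running.
  C3: checked — values it read are unchanged (B6 unchanged, G3 unchanged); reused cached -64 without running.

Key observation: the change is absorbed at D9 — it re-runs but produces the same value, and the output's value is unchanged.

Formula cells that run: D9 — 1 in total.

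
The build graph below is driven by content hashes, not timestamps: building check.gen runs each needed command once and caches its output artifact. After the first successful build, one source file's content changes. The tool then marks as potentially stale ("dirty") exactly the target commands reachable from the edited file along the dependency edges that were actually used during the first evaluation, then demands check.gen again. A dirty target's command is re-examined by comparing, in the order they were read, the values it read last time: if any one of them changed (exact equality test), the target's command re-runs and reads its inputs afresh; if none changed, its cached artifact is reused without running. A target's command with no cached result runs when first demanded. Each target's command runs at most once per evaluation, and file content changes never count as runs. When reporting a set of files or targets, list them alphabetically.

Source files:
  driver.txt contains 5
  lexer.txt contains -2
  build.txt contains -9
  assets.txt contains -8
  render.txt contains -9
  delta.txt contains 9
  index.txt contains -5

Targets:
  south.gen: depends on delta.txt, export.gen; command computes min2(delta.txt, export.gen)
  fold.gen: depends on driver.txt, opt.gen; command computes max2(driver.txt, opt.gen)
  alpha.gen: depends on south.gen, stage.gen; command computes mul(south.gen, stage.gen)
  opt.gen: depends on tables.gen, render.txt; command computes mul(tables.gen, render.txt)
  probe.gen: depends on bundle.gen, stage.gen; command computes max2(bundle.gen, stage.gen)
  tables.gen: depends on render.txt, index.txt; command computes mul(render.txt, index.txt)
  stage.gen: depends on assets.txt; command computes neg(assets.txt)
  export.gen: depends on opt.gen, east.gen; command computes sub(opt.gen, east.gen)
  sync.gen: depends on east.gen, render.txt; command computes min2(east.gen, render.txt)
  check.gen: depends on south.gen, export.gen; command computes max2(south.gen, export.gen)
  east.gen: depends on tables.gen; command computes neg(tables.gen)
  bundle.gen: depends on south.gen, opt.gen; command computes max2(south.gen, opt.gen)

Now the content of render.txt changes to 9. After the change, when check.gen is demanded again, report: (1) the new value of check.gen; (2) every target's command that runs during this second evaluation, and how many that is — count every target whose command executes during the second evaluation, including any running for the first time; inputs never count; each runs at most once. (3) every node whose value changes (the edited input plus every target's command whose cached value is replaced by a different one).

check.gen now evaluates to -450.
Run set: check.gen, east.gen, export.gen, opt.gen, south.gen, tables.gen (6 run).
Changed values: check.gen, east.gen, export.gen, render.txt, south.gen, tables.gen.

Initial pass — values computed on the first demand:
  tables.gen = mul(-9, -5) = 45
  east.gen = neg(45) = -45
  opt.gen = mul(45, -9) = -405
  export.gen = sub(-405, -45) = -360
  south.gen = min2(9, -360) = -360
  check.gen = max2(-360, -360) = -360

Second demand — change propagation:
  tables.gen: re-runs because render.txt -9->9; new result -45.
  east.gen: re-runs because tables.gen 45->-45; new result 45.
  opt.gen: re-runs because tables.gen 45->-45; render.txt -9->9; new result -405 (unchanged).
  export.gen: re-runs because east.gen -45->45; new result -450.
  south.gen: re-runs because export.gen -360->-450; new result -450.
  check.gen: re-runs because south.gen -360->-450; export.gen -360->-450; new result -450.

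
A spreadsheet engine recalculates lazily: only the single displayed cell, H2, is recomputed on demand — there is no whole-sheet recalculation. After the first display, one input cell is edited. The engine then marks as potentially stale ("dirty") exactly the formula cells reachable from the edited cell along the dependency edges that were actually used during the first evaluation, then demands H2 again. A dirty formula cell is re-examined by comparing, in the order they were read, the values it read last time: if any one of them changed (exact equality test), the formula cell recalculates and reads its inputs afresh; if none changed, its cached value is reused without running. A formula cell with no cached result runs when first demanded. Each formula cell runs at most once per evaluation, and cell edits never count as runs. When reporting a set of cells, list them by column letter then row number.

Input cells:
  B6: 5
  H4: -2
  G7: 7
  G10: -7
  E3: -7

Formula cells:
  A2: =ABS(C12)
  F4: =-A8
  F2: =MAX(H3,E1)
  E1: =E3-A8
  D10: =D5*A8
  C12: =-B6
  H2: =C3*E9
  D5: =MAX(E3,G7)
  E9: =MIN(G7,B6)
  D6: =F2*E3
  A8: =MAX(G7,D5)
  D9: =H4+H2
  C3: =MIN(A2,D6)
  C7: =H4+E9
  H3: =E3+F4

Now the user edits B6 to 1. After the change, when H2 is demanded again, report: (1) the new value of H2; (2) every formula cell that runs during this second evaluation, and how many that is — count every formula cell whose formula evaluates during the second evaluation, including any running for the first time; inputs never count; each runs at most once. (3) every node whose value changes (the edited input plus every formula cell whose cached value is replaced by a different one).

New value of H2: 1.
Formula cells that run: A2, C3, C12, E9, H2 — 5 in total.
Values that change: A2, B6, C3, C12, E9, H2.

First evaluation (everything demanded from the output):
  C12 = -(5) = -5
  A2 = ABS(-5) = 5
  D5 = MAX(-7, 7) = 7
  A8 = MAX(7, 7) = 7
  E1 = -7 - 7 = -14
  E9 = MIN(7, 5) = 5
  F4 = -(7) = -7
  H3 = -7 + -7 = -14
  F2 = MAX(-14, -14) = -14
  D6 = -14 * -7 = 98
  C3 = MIN(5, 98) = 5
  H2 = 5 * 5 = 25

Propagation after the edit:
  C12: runs — B6 5->1; result -1.
  A2: runs — C12 -5->-1; result 1.
  C3: runs — A2 5->1; result 1.
  E9: runs — B6 5->1; result 1.
  H2: runs — C3 5->1; E9 5->1; result 1.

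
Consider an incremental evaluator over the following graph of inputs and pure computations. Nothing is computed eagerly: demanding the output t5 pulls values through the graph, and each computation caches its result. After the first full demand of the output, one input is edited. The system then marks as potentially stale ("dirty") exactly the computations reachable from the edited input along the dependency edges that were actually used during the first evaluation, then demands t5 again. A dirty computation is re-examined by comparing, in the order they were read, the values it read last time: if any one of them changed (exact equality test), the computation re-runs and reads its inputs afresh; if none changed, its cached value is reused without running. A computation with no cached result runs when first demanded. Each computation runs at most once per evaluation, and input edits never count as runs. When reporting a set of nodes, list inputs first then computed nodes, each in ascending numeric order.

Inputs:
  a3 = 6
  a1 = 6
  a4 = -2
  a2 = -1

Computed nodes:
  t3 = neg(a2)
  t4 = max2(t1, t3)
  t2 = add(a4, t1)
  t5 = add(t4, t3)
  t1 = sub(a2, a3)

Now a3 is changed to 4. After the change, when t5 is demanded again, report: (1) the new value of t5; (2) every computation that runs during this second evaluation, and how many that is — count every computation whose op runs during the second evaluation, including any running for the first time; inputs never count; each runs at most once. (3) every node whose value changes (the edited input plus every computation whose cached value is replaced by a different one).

t5 now evaluates to 2.
Run set: t1, t4 (2 run).
Changed values: a3, t1.
The important point: t4 recomputes to an identical value, and the output ends up unchanged.

Initial pass — values computed on the first demand:
  t1 = sub(-1, 6) = -7
  t3 = neg(-1) = 1
  t4 = max2(-7, 1) = 1
  t5 = add(1, 1) = 2

Second demand — change propagation:
  t1: re-runs because a3 6->4; new result -5.
  t4: re-runs because t1 -7->-5; new result 1 (unchanged).
  t5: re-examined; everything it read last time is the same (t4 unchanged, t3 unchanged) — cache 2 kept, no run.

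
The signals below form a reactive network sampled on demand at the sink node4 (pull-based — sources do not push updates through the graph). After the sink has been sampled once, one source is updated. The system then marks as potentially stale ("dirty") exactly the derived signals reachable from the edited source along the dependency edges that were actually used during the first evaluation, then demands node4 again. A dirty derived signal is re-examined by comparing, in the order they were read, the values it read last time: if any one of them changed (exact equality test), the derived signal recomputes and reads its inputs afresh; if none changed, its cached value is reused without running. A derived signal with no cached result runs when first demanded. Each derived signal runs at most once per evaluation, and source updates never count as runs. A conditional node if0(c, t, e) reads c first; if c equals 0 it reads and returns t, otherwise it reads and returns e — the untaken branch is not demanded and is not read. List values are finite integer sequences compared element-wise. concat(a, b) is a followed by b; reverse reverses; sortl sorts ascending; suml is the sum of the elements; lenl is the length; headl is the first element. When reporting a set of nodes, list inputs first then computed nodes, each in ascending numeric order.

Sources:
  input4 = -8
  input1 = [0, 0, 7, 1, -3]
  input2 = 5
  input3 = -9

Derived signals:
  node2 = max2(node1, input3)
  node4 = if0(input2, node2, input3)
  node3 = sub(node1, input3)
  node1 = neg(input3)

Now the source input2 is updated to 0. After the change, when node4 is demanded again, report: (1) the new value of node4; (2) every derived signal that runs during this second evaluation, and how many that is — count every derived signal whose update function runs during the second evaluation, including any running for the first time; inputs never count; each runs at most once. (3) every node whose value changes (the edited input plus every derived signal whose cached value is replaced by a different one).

Initial pass — values computed on the first demand:
  node4 = if0(input2=5 -> else branch input3) = -9

Second demand — change propagation:
  node1: newly demanded (no cache) — executes and yields 9.
  node2: newly demanded (no cache) — executes and yields 9.
  node4: re-runs because input2 5->0; new result 9.

The important point: the flipped condition pulls in fresh nodes; node1, node2 run for the first time.

node4 now evaluates to 9.
Run set: node1, node2, node4 (3 run).
Changed values: input2, node4.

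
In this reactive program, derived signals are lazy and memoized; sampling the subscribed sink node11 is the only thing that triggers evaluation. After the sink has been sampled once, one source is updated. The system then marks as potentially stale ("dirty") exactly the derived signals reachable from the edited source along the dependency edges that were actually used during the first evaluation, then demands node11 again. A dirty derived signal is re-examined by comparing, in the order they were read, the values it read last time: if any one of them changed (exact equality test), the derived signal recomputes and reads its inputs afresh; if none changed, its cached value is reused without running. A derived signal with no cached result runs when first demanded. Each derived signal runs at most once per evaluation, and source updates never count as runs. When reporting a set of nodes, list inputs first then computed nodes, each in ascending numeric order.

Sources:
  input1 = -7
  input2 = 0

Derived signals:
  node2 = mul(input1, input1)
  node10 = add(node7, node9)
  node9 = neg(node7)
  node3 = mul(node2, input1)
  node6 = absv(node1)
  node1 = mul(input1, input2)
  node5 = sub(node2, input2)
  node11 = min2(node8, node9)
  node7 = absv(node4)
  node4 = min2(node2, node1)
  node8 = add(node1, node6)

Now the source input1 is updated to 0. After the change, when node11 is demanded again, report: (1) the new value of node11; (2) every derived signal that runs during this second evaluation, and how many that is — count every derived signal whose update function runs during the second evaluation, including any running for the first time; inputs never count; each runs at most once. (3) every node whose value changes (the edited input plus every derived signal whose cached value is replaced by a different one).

First demand of the output computes:
  node1 = mul(-7, 0) = 0
  node2 = mul(-7, -7) = 49
  node4 = min2(49, 0) = 0
  node6 = absv(0) = 0
  node7 = absv(0) = 0
  node8 = add(0, 0) = 0
  node9 = neg(0) = 0
  node11 = min2(0, 0) = 0

After the edit, cleaning proceeds:
  node1: a read changed (input1 -7->0) — executes, giving 0 — identical to its old value.
  node2: a read changed (input1 -7->0; input1 -7->0) — executes, giving 0.
  node4: a read changed (node2 49->0) — executes, giving 0 — identical to its old value.
  node6: dirty, but its reads are unchanged (node1 unchanged); cached 0 stands.
  node7: dirty, but its reads are unchanged (node4 unchanged); cached 0 stands.
  node8: dirty, but its reads are unchanged (node1 unchanged, node6 unchanged); cached 0 stands.
  node9: dirty, but its reads are unchanged (node7 unchanged); cached 0 stands.
  node11: dirty, but its reads are unchanged (node8 unchanged, node9 unchanged); cached 0 stands.

Note where the cutoff bites: node6 is checked, finds nothing changed, and keeps its cache.

Demanding node11 again yields 0.
3 derived signals run: node1, node2, node4.
The nodes whose values change: input1, node2.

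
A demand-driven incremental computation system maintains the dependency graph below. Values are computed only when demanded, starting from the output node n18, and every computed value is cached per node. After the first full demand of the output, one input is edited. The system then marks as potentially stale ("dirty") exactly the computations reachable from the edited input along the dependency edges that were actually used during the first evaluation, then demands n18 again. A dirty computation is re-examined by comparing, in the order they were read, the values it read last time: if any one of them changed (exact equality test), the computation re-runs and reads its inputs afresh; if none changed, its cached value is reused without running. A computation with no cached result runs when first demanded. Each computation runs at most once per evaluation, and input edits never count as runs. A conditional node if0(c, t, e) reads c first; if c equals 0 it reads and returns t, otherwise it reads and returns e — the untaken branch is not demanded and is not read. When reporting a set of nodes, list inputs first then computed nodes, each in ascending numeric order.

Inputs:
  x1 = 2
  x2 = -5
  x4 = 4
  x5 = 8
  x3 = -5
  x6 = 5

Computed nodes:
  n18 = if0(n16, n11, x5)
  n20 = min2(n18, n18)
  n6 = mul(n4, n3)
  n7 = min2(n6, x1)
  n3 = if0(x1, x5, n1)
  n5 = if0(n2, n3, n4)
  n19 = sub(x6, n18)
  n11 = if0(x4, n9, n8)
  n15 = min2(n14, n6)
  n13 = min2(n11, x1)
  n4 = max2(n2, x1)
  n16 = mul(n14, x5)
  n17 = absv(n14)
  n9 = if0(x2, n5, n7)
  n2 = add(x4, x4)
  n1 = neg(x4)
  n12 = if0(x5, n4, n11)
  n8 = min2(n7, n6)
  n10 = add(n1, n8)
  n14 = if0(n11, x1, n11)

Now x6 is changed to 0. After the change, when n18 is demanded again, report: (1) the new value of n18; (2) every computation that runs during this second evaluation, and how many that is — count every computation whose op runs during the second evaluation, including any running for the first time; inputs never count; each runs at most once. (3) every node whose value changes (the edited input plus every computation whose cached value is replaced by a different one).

New value of n18: 8.
Computations that run: none — 0 in total.
Values that change: x6.
Key observation: x6 is never demanded by the output, so the edit triggers no recomputation at all.

First evaluation (everything demanded from the output):
  n1 = neg(4) = -4
  n2 = add(4, 4) = 8
  n3 = if0(x1=2 -> else branch n1) = -4
  n4 = max2(8, 2) = 8
  n6 = mul(8, -4) = -32
  n7 = min2(-32, 2) = -32
  n8 = min2(-32, -32) = -32
  n11 = if0(x4=4 -> else branch n8) = -32
  n14 = if0(n11=-32 -> else branch n11) = -32
  n16 = mul(-32, 8) = -256
  n18 = if0(n16=-256 -> else branch x5) = 8

Propagation after the edit:
  x6 feeds no computation that the output demands — nothing is marked dirty and nothing runs.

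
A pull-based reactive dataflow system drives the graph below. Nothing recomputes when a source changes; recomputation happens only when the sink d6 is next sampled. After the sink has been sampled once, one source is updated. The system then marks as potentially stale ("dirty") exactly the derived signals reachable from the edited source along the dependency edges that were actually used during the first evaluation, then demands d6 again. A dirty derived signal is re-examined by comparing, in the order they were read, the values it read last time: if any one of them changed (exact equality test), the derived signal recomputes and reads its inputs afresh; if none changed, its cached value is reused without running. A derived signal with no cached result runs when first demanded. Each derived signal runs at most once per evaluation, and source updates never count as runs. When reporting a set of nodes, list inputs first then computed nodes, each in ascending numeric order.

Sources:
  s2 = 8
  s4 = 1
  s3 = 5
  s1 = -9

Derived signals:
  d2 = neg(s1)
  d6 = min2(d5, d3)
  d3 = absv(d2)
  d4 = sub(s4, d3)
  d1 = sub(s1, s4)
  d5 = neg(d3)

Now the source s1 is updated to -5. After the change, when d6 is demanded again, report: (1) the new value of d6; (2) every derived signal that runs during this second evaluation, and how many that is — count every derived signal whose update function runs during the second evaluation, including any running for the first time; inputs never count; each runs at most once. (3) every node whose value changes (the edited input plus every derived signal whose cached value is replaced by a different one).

First evaluation (everything demanded from the output):
  d2 = neg(-9) = 9
  d3 = absv(9) = 9
  d5 = neg(9) = -9
  d6 = min2(-9, 9) = -9

Propagation after the edit:
  d2: runs — s1 -9->-5; result 5.
  d3: runs — d2 9->5; result 5.
  d5: runs — d3 9->5; result -5.
  d6: runs — d5 -9->-5; d3 9->5; result -5.

New value of d6: -5.
Derived signals that run: d2, d3, d5, d6 — 4 in total.
Values that change: s1, d2, d3, d5, d6.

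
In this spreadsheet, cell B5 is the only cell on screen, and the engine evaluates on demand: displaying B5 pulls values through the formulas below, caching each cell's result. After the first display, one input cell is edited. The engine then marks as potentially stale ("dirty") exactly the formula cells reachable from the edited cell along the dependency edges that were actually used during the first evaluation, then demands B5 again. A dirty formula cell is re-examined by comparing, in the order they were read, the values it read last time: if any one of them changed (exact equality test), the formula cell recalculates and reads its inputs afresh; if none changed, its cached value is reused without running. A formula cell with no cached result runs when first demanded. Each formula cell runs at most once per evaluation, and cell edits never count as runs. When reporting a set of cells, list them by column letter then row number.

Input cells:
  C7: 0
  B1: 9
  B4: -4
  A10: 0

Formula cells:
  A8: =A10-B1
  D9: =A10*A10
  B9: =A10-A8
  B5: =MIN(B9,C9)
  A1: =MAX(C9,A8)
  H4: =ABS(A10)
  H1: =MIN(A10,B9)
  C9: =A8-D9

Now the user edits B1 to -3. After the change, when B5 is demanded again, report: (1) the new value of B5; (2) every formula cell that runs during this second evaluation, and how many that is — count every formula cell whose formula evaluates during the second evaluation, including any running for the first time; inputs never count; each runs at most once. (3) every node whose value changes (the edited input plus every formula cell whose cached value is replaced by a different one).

Initial pass — values computed on the first demand:
  A8 = 0 - 9 = -9
  B9 = 0 - -9 = 9
  D9 = 0 * 0 = 0
  C9 = -9 - 0 = -9
  B5 = MIN(9, -9) = -9

Second demand — change propagation:
  A8: re-runs because B1 9->-3; new result 3.
  B9: re-runs because A8 -9->3; new result -3.
  C9: re-runs because A8 -9->3; new result 3.
  B5: re-runs because B9 9->-3; C9 -9->3; new result -3.

B5 now evaluates to -3.
Run set: A8, B5, B9, C9 (4 run).
Changed values: A8, B1, B5, B9, C9.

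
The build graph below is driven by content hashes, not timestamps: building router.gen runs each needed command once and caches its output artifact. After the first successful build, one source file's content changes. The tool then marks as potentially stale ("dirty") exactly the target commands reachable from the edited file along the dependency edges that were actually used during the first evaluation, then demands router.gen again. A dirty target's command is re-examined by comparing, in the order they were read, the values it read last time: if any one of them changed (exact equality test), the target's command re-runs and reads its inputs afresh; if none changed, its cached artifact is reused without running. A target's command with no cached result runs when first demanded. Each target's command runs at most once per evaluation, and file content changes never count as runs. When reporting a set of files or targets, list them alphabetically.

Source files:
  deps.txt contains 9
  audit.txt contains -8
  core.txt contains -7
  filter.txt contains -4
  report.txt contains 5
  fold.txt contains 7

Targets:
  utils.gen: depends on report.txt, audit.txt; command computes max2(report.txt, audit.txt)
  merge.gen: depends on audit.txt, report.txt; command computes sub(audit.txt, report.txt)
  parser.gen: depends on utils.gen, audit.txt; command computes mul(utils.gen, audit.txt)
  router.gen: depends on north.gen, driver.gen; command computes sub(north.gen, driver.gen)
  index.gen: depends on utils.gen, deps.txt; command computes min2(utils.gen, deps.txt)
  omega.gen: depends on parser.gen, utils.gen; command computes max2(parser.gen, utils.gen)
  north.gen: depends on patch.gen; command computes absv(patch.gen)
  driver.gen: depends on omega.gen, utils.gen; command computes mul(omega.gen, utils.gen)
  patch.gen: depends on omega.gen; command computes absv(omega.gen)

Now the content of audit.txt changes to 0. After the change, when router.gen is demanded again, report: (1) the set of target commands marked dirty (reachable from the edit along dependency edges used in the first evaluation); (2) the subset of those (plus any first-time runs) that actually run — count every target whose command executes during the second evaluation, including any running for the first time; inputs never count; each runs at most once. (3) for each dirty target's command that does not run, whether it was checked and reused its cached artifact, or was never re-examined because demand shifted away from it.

Dirty set: driver.gen, north.gen, omega.gen, parser.gen, patch.gen, router.gen, utils.gen.
Run set: omega.gen, parser.gen, utils.gen (3 run).
Re-examined without running (cache reused): driver.gen, north.gen, patch.gen, router.gen.
The important point: at driver.gen every value read last time is unchanged, so the dirty flag clears without a run.

Initial pass — values computed on the first demand:
  utils.gen = max2(5, -8) = 5
  parser.gen = mul(5, -8) = -40
  omega.gen = max2(-40, 5) = 5
  driver.gen = mul(5, 5) = 25
  patch.gen = absv(5) = 5
  north.gen = absv(5) = 5
  router.gen = sub(5, 25) = -20

Second demand — change propagation:
  utils.gen: re-runs because audit.txt -8->0; new result 5 (unchanged).
  parser.gen: re-runs because audit.txt -8->0; new result 0.
  omega.gen: re-runs because parser.gen -40->0; new result 5 (unchanged).
  driver.gen: re-examined; everything it read last time is the same (omega.gen unchanged, utils.gen unchanged) — cache 25 kept, no run.
  patch.gen: re-examined; everything it read last time is the same (omega.gen unchanged) — cache 5 kept, no run.
  north.gen: re-examined; everything it read last time is the same (patch.gen unchanged) — cache 5 kept, no run.
  router.gen: re-examined; everything it read last time is the same (north.gen unchanged, driver.gen unchanged) — cache -20 kept, no run.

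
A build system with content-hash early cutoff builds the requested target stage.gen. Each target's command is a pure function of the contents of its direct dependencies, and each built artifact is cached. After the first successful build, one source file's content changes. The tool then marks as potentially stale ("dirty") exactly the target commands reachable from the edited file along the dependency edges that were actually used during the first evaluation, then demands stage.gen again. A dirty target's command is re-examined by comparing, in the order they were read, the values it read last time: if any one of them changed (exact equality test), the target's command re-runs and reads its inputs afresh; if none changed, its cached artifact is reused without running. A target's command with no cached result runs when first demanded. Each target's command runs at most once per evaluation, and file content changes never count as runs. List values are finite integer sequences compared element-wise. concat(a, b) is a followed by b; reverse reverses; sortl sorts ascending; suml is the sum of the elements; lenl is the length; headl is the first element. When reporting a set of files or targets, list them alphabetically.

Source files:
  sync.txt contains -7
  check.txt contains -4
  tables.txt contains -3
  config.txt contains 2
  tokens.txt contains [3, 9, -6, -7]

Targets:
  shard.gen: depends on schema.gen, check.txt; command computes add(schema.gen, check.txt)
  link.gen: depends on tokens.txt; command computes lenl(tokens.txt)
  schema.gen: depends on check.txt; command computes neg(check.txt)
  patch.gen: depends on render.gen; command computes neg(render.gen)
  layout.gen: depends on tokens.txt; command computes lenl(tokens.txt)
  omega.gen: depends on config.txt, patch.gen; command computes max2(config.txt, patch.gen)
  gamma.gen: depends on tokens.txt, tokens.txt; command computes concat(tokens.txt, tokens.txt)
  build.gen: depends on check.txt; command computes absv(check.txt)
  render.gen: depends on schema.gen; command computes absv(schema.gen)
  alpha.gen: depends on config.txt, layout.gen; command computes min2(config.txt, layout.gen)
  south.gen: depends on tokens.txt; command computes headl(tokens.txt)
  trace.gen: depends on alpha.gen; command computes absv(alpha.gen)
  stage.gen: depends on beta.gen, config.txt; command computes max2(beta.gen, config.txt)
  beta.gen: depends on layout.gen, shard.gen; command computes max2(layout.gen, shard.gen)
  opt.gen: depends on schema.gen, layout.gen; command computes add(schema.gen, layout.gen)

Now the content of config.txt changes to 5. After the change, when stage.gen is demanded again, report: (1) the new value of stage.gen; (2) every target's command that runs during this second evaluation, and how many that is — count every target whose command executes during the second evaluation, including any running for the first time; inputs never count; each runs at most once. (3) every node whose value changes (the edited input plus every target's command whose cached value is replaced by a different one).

First evaluation (everything demanded from the output):
  layout.gen = lenl([3, 9, -6, -7]) = 4
  schema.gen = neg(-4) = 4
  shard.gen = add(4, -4) = 0
  beta.gen = max2(4, 0) = 4
  stage.gen = max2(4, 2) = 4

Propagation after the edit:
  stage.gen: runs — config.txt 2->5; result 5.

New value of stage.gen: 5.
Target commands that run: stage.gen — 1 in total.
Values that change: config.txt, stage.gen.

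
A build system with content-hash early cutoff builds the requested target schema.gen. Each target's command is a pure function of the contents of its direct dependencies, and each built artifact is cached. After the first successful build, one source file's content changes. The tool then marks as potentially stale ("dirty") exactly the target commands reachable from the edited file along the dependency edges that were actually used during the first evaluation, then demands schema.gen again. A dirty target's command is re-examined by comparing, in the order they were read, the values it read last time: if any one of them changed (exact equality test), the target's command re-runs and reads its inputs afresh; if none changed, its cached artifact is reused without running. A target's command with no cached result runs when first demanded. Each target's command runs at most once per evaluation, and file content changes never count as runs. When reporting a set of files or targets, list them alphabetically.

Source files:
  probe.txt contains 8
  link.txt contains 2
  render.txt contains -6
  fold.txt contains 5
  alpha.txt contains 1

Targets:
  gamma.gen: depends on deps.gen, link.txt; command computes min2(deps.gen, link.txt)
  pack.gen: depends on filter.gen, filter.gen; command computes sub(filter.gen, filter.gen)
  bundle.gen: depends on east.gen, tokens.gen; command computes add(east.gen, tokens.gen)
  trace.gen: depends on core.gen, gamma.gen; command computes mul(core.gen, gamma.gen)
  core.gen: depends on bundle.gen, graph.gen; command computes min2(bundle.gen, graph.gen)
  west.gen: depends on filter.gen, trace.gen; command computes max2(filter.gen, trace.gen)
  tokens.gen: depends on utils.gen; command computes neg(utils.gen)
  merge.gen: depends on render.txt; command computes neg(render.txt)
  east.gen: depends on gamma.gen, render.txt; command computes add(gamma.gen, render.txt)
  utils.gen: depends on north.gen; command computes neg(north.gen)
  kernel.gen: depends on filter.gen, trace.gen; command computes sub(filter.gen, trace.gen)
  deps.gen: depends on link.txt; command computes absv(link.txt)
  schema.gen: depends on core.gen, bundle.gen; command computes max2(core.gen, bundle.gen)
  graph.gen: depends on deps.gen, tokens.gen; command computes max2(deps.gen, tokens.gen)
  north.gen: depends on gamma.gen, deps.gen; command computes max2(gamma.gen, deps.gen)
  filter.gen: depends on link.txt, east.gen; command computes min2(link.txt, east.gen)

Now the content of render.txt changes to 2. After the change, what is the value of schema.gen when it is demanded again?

New value of schema.gen: 6.

First evaluation (everything demanded from the output):
  deps.gen = absv(2) = 2
  gamma.gen = min2(2, 2) = 2
  east.gen = add(2, -6) = -4
  north.gen = max2(2, 2) = 2
  utils.gen = neg(2) = -2
  tokens.gen = neg(-2) = 2
  bundle.gen = add(-4, 2) = -2
  graph.gen = max2(2, 2) = 2
  core.gen = min2(-2, 2) = -2
  schema.gen = max2(-2, -2) = -2

Propagation after the edit:
  east.gen: runs — render.txt -6->2; result 4.
  bundle.gen: runs — east.gen -4->4; result 6.
  core.gen: runs — bundle.gen -2->6; result 2.
  schema.gen: runs — core.gen -2->2; bundle.gen -2->6; result 6.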